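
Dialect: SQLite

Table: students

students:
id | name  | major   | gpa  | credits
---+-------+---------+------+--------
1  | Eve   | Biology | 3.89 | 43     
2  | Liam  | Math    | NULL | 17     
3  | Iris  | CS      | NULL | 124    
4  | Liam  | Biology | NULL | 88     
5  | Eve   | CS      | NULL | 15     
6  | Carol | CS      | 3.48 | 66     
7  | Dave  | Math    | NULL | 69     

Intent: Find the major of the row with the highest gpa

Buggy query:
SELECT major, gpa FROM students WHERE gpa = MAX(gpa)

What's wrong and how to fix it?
Bug: WHERE is evaluated per row; an aggregate over the whole table isn't defined there

Fix: Use a subquery: WHERE gpa = (SELECT MAX(gpa) FROM students)

Corrected query:
SELECT major, gpa FROM students WHERE gpa = (SELECT MAX(gpa) FROM students)

Result:
major   | gpa 
--------+-----
Biology | 3.89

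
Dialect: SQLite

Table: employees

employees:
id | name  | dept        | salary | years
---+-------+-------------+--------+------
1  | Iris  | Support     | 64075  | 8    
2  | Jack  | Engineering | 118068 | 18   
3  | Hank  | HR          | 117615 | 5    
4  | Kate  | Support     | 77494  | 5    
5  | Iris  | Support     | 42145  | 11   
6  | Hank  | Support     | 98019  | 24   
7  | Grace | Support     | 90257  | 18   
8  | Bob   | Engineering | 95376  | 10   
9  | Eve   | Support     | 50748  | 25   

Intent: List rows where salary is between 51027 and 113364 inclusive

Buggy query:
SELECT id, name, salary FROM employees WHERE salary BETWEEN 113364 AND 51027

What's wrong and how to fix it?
Bug: BETWEEN expects the lower bound first; with 113364 AND 51027 the range is empty

Fix: Write BETWEEN 51027 AND 113364

Corrected query:
SELECT id, name, salary FROM employees WHERE salary BETWEEN 51027 AND 113364

Result:
id | name  | salary
---+-------+-------
1  | Iris  | 64075 
4  | Kate  | 77494 
6  | Hank  | 98019 
7  | Grace | 90257 
8  | Bob   | 95376 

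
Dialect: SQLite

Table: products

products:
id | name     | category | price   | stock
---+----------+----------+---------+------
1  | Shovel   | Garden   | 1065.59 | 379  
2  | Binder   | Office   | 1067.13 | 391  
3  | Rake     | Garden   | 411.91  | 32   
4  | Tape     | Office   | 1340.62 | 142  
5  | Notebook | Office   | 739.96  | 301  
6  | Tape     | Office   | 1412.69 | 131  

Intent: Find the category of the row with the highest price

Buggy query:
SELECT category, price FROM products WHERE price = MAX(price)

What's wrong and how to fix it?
Bug: MAX(price) is an aggregate and cannot be used directly in WHERE

Fix: Wrap MAX in a scalar subquery so WHERE compares against a single value

Corrected query:
SELECT category, price FROM products WHERE price = (SELECT MAX(price) FROM products)

Result:
category | price  
---------+--------
Office   | 1412.69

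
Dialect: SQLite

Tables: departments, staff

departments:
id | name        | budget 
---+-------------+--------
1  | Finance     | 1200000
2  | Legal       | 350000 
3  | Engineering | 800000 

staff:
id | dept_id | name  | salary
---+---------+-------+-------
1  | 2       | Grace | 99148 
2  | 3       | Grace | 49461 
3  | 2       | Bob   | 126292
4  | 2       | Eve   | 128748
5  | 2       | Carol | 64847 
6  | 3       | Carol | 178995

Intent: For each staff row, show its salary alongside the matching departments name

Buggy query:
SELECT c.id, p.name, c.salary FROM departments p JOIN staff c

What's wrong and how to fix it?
Bug: Missing join condition: each staff row is matched to all departments rows instead of just its own

Fix: Add ON c.dept_id = p.id to the JOIN

Corrected query:
SELECT c.id, p.name, c.salary FROM departments p JOIN staff c ON c.dept_id = p.id

Result:
id | name        | salary
---+-------------+-------
1  | Legal       | 99148 
2  | Engineering | 49461 
3  | Legal       | 126292
4  | Legal       | 128748
5  | Legal       | 64847 
6  | Engineering | 178995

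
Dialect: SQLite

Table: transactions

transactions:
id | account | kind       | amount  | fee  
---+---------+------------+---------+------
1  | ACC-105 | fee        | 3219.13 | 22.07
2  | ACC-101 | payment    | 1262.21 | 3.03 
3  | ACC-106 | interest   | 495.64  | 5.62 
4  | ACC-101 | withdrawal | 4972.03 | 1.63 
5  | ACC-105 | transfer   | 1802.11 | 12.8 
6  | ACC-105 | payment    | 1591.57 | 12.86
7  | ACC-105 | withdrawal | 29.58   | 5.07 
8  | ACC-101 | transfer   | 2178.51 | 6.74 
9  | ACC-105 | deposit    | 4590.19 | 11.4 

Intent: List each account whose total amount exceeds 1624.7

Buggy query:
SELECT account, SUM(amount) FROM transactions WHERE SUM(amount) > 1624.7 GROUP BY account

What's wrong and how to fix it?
Bug: WHERE runs before GROUP BY, so aggregates aren't available there

Fix: Move the aggregate condition to a HAVING clause

Corrected query:
SELECT account, SUM(amount) FROM transactions GROUP BY account HAVING SUM(amount) > 1624.7

Result:
account | SUM(amount)
--------+------------
ACC-101 | 8412.75    
ACC-105 | 11232.58   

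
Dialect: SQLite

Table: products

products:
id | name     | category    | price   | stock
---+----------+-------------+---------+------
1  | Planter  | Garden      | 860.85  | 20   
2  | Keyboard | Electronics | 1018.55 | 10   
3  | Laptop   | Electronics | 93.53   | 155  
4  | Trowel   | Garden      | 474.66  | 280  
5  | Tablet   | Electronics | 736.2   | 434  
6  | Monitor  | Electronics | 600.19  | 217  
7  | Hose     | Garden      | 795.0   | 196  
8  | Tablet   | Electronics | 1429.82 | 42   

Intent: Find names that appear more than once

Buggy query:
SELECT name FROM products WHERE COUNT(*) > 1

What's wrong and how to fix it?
Bug: COUNT(*) is an aggregate and cannot be used in WHERE

Fix: Group first, then use HAVING for the count condition

Corrected query:
SELECT name FROM products GROUP BY name HAVING COUNT(*) > 1

Result:
name  
------
Tablet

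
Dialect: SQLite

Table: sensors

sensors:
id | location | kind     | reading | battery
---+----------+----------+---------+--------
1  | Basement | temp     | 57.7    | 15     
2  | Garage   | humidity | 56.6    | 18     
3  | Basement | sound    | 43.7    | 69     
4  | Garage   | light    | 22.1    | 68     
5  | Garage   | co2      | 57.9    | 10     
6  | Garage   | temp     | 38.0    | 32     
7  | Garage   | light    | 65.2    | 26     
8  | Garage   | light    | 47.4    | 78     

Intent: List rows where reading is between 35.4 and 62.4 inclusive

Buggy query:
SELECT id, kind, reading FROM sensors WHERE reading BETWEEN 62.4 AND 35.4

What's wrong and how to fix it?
Bug: BETWEEN expects the lower bound first; with 62.4 AND 35.4 the range is empty

Fix: Write BETWEEN 35.4 AND 62.4

Corrected query:
SELECT id, kind, reading FROM sensors WHERE reading BETWEEN 35.4 AND 62.4

Result:
id | kind     | reading
---+----------+--------
1  | temp     | 57.7   
2  | humidity | 56.6   
3  | sound    | 43.7   
5  | co2      | 57.9   
6  | temp     | 38     
8  | light    | 47.4   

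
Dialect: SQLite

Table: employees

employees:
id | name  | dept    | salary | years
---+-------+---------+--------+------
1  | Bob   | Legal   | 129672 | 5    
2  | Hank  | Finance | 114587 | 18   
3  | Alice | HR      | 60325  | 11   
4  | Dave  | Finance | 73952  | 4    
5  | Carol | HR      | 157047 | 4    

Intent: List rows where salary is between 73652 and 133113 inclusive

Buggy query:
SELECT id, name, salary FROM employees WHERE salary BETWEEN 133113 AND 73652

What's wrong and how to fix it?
Bug: The bounds are reversed; BETWEEN a AND b requires a <= b to match anything

Fix: Write BETWEEN 73652 AND 133113

Corrected query:
SELECT id, name, salary FROM employees WHERE salary BETWEEN 73652 AND 133113

Result:
id | name | salary
---+------+-------
1  | Bob  | 129672
2  | Hank | 114587
4  | Dave | 73952 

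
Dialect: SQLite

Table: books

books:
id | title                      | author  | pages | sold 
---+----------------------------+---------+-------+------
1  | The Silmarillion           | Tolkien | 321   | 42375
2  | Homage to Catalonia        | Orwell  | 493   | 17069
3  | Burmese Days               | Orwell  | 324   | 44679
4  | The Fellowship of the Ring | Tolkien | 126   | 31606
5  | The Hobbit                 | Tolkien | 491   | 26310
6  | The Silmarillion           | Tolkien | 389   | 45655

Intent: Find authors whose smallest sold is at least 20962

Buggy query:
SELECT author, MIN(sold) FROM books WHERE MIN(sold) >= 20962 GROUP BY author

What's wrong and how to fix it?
Bug: Aggregates like MIN are computed per group after WHERE runs

Fix: Use HAVING for the per-group MIN condition

Corrected query:
SELECT author, MIN(sold) FROM books GROUP BY author HAVING MIN(sold) >= 20962

Result:
author  | MIN(sold)
--------+----------
Tolkien | 26310    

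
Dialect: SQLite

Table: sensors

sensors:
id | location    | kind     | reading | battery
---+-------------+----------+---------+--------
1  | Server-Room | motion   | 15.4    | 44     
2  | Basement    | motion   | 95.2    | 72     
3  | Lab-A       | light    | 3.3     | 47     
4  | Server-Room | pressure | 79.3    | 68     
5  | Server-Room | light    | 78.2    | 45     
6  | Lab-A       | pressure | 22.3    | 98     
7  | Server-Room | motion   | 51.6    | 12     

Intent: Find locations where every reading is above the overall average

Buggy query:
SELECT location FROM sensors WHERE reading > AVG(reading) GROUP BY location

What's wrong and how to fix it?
Bug: WHERE evaluates per row before aggregation, so AVG() is unavailable

Fix: Compute the overall average in a scalar subquery and compare each group's MIN against it in HAVING

Corrected query:
SELECT location FROM sensors GROUP BY location HAVING MIN(reading) > (SELECT AVG(reading) FROM sensors)

Result:
location
--------
Basement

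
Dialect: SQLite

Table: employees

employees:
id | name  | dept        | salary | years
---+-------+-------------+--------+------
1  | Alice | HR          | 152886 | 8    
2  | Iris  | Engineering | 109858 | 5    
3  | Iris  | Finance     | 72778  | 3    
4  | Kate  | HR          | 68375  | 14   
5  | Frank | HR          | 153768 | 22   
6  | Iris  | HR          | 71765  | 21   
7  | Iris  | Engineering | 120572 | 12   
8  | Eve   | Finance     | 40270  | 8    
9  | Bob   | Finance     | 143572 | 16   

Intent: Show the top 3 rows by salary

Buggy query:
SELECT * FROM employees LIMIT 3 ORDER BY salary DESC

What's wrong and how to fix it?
Bug: LIMIT must come after ORDER BY

Fix: Sort with ORDER BY, then apply LIMIT

Corrected query:
SELECT * FROM employees ORDER BY salary DESC LIMIT 3

Result:
id | name  | dept    | salary | years
---+-------+---------+--------+------
5  | Frank | HR      | 153768 | 22   
1  | Alice | HR      | 152886 | 8    
9  | Bob   | Finance | 143572 | 16   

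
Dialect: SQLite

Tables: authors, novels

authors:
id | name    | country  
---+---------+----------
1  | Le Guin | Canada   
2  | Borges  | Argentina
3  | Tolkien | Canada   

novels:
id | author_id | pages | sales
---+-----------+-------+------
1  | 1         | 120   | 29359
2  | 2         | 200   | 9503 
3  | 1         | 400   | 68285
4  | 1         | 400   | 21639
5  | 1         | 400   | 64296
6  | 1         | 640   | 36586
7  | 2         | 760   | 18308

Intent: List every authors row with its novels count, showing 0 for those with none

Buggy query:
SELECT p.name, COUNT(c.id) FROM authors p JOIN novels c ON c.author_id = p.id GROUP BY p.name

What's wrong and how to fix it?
Bug: INNER JOIN drops authors rows that have no matching novels rows

Fix: Use LEFT JOIN so parents without children still appear (COUNT(c.id) gives 0)

Corrected query:
SELECT p.name, COUNT(c.id) FROM authors p LEFT JOIN novels c ON c.author_id = p.id GROUP BY p.name

Result:
name    | COUNT(c.id)
--------+------------
Borges  | 2          
Le Guin | 5          
Tolkien | 0          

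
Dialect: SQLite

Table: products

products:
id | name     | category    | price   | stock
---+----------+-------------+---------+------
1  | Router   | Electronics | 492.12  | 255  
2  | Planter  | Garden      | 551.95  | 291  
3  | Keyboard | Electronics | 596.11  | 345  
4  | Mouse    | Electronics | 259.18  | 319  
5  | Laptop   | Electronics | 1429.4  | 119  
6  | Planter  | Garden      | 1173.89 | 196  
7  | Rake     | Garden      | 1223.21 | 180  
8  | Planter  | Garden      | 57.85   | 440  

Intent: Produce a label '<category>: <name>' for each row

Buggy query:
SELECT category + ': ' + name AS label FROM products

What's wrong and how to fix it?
Bug: SQLite uses || for string concatenation; + coerces text to numbers (yielding 0)

Fix: Use the || operator for string concatenation

Corrected query:
SELECT category || ': ' || name AS label FROM products

Result:
label                
---------------------
Electronics: Router  
Garden: Planter      
Electronics: Keyboard
Electronics: Mouse   
Electronics: Laptop  
Garden: Planter      
Garden: Rake         
Garden: Planter      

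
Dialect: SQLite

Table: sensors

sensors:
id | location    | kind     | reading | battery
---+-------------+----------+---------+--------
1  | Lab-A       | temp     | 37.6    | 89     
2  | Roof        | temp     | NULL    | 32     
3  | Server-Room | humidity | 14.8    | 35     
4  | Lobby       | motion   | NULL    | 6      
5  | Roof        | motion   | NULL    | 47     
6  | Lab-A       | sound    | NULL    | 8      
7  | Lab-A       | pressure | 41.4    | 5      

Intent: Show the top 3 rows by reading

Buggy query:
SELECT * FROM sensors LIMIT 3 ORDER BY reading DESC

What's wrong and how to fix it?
Bug: LIMIT must come after ORDER BY

Fix: Sort with ORDER BY, then apply LIMIT

Corrected query:
SELECT * FROM sensors ORDER BY reading DESC LIMIT 3

Result:
id | location    | kind     | reading | battery
---+-------------+----------+---------+--------
7  | Lab-A       | pressure | 41.4    | 5      
1  | Lab-A       | temp     | 37.6    | 89     
3  | Server-Room | humidity | 14.8    | 35     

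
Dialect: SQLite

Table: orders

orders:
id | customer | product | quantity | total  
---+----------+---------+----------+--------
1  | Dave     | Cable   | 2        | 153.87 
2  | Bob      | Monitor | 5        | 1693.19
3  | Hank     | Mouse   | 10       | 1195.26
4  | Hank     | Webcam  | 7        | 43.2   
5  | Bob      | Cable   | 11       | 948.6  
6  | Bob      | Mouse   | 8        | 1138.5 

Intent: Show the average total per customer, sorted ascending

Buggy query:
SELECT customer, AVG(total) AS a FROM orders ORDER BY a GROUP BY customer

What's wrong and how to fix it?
Bug: ORDER BY appears before GROUP BY; SQL clause order requires GROUP BY first

Fix: Move ORDER BY to the end, after GROUP BY

Corrected query:
SELECT customer, AVG(total) AS a FROM orders GROUP BY customer ORDER BY a

Result:
customer | a          
---------+------------
Dave     | 153.87     
Hank     | 619.23     
Bob      | 1260.096667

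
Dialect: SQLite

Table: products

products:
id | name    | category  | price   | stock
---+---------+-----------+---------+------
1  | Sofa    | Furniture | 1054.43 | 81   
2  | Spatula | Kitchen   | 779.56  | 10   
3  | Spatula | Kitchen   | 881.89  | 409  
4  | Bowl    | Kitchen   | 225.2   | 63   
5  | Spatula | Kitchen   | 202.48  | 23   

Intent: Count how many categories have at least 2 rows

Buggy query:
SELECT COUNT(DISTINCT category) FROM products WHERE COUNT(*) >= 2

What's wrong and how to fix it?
Bug: COUNT(*) cannot appear in WHERE; the per-group count doesn't exist yet

Fix: Use a subquery that GROUPs and filters with HAVING, then count its rows

Corrected query:
SELECT COUNT(*) FROM (SELECT category FROM products GROUP BY category HAVING COUNT(*) >= 2)

Result:
COUNT(*)
--------
1       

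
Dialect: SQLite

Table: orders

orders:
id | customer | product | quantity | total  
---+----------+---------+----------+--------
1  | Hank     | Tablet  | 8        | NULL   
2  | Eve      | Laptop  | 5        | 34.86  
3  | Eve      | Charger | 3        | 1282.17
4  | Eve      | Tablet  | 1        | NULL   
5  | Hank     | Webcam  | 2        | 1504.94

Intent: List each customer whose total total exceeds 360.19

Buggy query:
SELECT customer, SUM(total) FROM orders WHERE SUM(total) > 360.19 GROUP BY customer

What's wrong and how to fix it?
Bug: WHERE runs before GROUP BY, so aggregates aren't available there

Fix: Use HAVING (which filters groups after aggregation) instead of WHERE

Corrected query:
SELECT customer, SUM(total) FROM orders GROUP BY customer HAVING SUM(total) > 360.19

Result:
customer | SUM(total)
---------+-----------
Eve      | 1317.03   
Hank     | 1504.94   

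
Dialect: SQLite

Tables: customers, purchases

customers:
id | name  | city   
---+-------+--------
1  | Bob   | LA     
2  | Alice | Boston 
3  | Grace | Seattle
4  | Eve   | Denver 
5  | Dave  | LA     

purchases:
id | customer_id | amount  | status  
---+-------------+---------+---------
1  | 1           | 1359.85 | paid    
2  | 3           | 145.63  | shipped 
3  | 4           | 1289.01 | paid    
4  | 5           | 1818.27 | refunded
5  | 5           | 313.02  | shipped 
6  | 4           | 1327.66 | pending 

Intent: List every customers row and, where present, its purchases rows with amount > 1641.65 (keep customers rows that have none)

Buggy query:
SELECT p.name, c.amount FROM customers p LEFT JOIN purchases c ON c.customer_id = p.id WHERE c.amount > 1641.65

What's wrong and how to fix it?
Bug: A WHERE condition on the right-hand table after LEFT JOIN drops unmatched parents

Fix: Move the right-table condition into the ON clause so unmatched parents are kept

Corrected query:
SELECT p.name, c.amount FROM customers p LEFT JOIN purchases c ON c.customer_id = p.id AND c.amount > 1641.65

Result:
name  | amount 
------+--------
Bob   | NULL   
Alice | NULL   
Grace | NULL   
Eve   | NULL   
Dave  | 1818.27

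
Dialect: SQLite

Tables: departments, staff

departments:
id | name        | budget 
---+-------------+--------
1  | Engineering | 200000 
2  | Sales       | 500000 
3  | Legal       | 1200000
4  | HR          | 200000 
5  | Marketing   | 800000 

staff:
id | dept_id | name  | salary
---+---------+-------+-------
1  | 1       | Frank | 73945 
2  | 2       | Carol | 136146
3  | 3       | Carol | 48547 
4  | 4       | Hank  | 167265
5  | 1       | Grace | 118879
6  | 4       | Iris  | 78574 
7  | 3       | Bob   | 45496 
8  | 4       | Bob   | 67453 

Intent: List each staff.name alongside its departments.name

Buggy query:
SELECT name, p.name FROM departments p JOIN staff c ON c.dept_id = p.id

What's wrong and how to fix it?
Bug: 'name' exists in both joined tables, so the database can't tell which one is meant

Fix: Prefix ambiguous columns with the table alias

Corrected query:
SELECT c.name, p.name FROM departments p JOIN staff c ON c.dept_id = p.id

Result:
name  | name       
------+------------
Frank | Engineering
Carol | Sales      
Carol | Legal      
Hank  | HR         
Grace | Engineering
Iris  | HR         
Bob   | Legal      
Bob   | HR         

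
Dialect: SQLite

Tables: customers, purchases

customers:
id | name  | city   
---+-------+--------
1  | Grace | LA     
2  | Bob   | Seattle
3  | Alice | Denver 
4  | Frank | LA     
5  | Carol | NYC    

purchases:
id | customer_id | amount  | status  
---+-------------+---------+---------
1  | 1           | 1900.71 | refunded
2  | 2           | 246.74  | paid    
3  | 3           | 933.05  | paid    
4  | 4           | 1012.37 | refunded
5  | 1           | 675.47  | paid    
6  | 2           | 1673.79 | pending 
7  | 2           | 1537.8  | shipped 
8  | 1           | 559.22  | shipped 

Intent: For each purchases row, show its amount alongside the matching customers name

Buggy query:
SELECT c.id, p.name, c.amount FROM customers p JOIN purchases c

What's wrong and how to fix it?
Bug: Missing join condition: each purchases row is matched to all customers rows instead of just its own

Fix: Add ON c.customer_id = p.id to the JOIN

Corrected query:
SELECT c.id, p.name, c.amount FROM customers p JOIN purchases c ON c.customer_id = p.id

Result:
id | name  | amount 
---+-------+--------
1  | Grace | 1900.71
2  | Bob   | 246.74 
3  | Alice | 933.05 
4  | Frank | 1012.37
5  | Grace | 675.47 
6  | Bob   | 1673.79
7  | Bob   | 1537.8 
8  | Grace | 559.22 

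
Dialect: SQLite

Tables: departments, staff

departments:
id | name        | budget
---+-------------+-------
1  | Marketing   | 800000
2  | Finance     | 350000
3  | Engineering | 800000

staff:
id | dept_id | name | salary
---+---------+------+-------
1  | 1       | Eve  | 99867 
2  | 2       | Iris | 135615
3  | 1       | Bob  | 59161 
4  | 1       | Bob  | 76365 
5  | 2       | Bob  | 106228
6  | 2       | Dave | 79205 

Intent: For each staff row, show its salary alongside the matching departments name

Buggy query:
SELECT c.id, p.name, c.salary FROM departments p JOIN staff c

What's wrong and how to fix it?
Bug: JOIN with no ON clause produces a cartesian product; every staff row pairs with every departments row

Fix: Add ON c.dept_id = p.id to the JOIN

Corrected query:
SELECT c.id, p.name, c.salary FROM departments p JOIN staff c ON c.dept_id = p.id

Result:
id | name      | salary
---+-----------+-------
1  | Marketing | 99867 
2  | Finance   | 135615
3  | Marketing | 59161 
4  | Marketing | 76365 
5  | Finance   | 106228
6  | Finance   | 79205 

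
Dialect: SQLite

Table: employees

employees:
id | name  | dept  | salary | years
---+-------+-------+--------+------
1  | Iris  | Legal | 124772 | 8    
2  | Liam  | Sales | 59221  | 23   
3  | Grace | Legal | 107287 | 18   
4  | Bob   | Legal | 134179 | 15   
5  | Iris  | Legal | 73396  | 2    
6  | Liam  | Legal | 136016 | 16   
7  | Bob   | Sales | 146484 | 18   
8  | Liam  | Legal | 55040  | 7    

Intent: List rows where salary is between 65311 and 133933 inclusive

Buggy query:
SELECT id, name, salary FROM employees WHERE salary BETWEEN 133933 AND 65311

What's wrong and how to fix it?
Bug: BETWEEN expects the lower bound first; with 133933 AND 65311 the range is empty

Fix: Write BETWEEN 65311 AND 133933

Corrected query:
SELECT id, name, salary FROM employees WHERE salary BETWEEN 65311 AND 133933

Result:
id | name  | salary
---+-------+-------
1  | Iris  | 124772
3  | Grace | 107287
5  | Iris  | 73396 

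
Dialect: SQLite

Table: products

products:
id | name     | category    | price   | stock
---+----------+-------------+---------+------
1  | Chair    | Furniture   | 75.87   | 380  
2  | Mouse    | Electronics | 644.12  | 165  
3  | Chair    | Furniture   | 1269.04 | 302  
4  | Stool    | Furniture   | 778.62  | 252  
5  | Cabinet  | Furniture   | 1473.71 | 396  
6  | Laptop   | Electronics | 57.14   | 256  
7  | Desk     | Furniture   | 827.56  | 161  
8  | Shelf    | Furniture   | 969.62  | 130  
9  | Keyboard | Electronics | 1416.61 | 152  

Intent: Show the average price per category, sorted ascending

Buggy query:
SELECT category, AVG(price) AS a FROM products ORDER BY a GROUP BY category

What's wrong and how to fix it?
Bug: ORDER BY appears before GROUP BY; SQL clause order requires GROUP BY first

Fix: Move ORDER BY to the end, after GROUP BY

Corrected query:
SELECT category, AVG(price) AS a FROM products GROUP BY category ORDER BY a

Result:
category    | a         
------------+-----------
Electronics | 705.956667
Furniture   | 899.07    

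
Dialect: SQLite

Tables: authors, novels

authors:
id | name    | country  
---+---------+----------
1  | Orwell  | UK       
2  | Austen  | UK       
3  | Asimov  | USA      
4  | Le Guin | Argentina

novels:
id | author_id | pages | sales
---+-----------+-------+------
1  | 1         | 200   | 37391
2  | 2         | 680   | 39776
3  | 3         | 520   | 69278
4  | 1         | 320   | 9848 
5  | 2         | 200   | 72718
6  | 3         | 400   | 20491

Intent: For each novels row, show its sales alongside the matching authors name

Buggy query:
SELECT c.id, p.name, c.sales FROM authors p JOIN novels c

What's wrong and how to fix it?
Bug: JOIN with no ON clause produces a cartesian product; every novels row pairs with every authors row

Fix: Add ON c.author_id = p.id to the JOIN

Corrected query:
SELECT c.id, p.name, c.sales FROM authors p JOIN novels c ON c.author_id = p.id

Result:
id | name   | sales
---+--------+------
1  | Orwell | 37391
2  | Austen | 39776
3  | Asimov | 69278
4  | Orwell | 9848 
5  | Austen | 72718
6  | Asimov | 20491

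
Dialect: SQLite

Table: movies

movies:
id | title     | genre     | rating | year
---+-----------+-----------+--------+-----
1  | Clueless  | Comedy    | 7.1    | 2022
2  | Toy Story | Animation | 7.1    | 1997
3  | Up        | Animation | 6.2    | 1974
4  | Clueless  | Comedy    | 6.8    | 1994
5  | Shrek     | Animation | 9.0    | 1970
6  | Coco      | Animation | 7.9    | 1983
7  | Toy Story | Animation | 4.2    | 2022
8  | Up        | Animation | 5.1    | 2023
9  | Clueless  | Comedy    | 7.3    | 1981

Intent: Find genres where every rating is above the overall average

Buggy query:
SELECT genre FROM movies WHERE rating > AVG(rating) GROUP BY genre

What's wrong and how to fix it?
Bug: WHERE evaluates per row before aggregation, so AVG() is unavailable

Fix: Use a subquery for AVG and a HAVING MIN(...) filter so the condition holds for every row in the group

Corrected query:
SELECT genre FROM movies GROUP BY genre HAVING MIN(rating) > (SELECT AVG(rating) FROM movies)

Result:
genre 
------
Comedy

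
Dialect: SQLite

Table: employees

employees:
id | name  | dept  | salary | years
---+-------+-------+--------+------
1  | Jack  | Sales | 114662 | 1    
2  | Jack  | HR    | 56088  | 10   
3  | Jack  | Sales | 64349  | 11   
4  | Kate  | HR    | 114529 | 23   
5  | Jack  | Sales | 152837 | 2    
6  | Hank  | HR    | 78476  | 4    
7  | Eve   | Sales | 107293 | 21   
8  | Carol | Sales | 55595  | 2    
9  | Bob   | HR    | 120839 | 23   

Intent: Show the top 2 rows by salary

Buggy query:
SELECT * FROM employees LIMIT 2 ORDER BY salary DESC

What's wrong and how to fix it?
Bug: ORDER BY cannot follow LIMIT; LIMIT is the final clause

Fix: Swap the clauses: ORDER BY first, then LIMIT

Corrected query:
SELECT * FROM employees ORDER BY salary DESC LIMIT 2

Result:
id | name | dept  | salary | years
---+------+-------+--------+------
5  | Jack | Sales | 152837 | 2    
9  | Bob  | HR    | 120839 | 23   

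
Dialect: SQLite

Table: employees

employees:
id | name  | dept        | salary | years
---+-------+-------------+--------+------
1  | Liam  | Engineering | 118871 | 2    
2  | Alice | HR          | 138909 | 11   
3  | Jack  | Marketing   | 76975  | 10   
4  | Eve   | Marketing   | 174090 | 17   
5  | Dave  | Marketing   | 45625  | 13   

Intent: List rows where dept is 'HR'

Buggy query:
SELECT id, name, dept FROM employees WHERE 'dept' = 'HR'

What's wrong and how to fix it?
Bug: Single quotes denote string literals in SQL; the column name is being compared as a constant string

Fix: Reference the column as dept without single quotes

Corrected query:
SELECT id, name, dept FROM employees WHERE dept = 'HR'

Result:
id | name  | dept
---+-------+-----
2  | Alice | HR  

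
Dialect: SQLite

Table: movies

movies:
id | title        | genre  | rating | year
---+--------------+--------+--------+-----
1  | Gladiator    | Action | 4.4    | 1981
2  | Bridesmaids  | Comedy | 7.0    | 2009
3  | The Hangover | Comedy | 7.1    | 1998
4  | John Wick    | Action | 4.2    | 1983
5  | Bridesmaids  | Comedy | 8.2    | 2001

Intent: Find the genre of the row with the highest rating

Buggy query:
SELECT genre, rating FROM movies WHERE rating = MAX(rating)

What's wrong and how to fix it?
Bug: MAX(rating) is an aggregate and cannot be used directly in WHERE

Fix: Use a subquery: WHERE rating = (SELECT MAX(rating) FROM movies)

Corrected query:
SELECT genre, rating FROM movies WHERE rating = (SELECT MAX(rating) FROM movies)

Result:
genre  | rating
-------+-------
Comedy | 8.2   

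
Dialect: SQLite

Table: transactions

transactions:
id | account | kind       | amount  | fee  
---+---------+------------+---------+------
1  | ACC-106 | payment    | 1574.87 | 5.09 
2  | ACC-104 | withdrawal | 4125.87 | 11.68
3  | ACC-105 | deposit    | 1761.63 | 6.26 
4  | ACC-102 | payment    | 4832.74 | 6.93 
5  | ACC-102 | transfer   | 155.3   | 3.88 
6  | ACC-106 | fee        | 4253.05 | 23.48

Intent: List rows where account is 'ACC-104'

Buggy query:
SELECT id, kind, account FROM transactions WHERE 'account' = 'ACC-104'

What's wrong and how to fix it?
Bug: 'account' in single quotes is a string literal, not the column; the comparison is literal-vs-literal and never true

Fix: Reference the column as account without single quotes

Corrected query:
SELECT id, kind, account FROM transactions WHERE account = 'ACC-104'

Result:
id | kind       | account
---+------------+--------
2  | withdrawal | ACC-104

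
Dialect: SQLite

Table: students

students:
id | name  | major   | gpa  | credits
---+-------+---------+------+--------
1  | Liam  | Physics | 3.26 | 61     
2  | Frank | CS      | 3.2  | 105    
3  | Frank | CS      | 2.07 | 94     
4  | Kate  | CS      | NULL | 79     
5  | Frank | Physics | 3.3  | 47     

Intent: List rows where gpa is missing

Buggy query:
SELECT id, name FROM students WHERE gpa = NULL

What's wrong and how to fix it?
Bug: Comparing to NULL with '=' never matches; NULL = NULL is unknown, not true

Fix: Replace '= NULL' with 'IS NULL'

Corrected query:
SELECT id, name FROM students WHERE gpa IS NULL

Result:
id | name
---+-----
4  | Kate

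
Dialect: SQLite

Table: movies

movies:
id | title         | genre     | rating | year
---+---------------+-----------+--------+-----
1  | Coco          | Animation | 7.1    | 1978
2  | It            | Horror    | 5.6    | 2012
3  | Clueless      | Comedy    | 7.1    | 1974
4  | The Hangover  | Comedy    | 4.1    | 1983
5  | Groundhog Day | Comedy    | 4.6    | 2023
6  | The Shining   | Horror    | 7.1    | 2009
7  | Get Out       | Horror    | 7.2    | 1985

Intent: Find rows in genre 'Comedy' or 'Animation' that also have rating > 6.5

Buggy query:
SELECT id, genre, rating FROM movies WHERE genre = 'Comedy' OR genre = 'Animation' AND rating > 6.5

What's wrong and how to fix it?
Bug: Without parentheses, AND is evaluated before OR, so the rating filter only applies to the 'Animation' branch

Fix: Add parentheses around the OR so the AND applies to both alternatives

Corrected query:
SELECT id, genre, rating FROM movies WHERE (genre = 'Comedy' OR genre = 'Animation') AND rating > 6.5

Result:
id | genre     | rating
---+-----------+-------
1  | Animation | 7.1   
3  | Comedy    | 7.1   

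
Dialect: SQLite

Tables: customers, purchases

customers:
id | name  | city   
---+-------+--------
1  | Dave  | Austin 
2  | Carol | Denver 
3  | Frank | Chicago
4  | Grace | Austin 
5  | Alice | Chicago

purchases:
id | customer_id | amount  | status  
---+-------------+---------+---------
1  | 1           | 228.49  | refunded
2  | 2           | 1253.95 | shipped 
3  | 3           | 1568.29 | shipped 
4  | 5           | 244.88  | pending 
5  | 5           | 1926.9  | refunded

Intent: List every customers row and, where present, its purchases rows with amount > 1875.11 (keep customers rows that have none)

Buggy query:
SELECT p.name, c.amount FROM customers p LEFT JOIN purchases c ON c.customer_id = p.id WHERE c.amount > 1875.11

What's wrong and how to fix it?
Bug: A WHERE condition on the right-hand table after LEFT JOIN drops unmatched parents

Fix: Put 'c.amount > 1875.11' in the JOIN's ON clause instead of WHERE

Corrected query:
SELECT p.name, c.amount FROM customers p LEFT JOIN purchases c ON c.customer_id = p.id AND c.amount > 1875.11

Result:
name  | amount
------+-------
Dave  | NULL  
Carol | NULL  
Frank | NULL  
Grace | NULL  
Alice | 1926.9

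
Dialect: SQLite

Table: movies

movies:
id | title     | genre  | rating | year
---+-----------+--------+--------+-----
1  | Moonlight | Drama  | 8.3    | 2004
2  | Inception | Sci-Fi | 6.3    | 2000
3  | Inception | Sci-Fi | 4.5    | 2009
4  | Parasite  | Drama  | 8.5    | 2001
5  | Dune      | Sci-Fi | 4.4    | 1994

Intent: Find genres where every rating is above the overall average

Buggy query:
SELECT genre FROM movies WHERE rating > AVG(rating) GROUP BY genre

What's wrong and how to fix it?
Bug: WHERE evaluates per row before aggregation, so AVG() is unavailable

Fix: Compute the overall average in a scalar subquery and compare each group's MIN against it in HAVING

Corrected query:
SELECT genre FROM movies GROUP BY genre HAVING MIN(rating) > (SELECT AVG(rating) FROM movies)

Result:
genre
-----
Drama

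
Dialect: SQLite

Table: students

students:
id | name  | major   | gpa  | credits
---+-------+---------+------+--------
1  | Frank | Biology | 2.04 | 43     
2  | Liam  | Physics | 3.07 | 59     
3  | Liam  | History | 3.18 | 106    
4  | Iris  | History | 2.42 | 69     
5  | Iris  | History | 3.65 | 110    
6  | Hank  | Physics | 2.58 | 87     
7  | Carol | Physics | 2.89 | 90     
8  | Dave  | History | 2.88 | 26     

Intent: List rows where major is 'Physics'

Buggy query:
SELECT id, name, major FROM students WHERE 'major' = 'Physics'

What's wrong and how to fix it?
Bug: Single quotes denote string literals in SQL; the column name is being compared as a constant string

Fix: Reference the column as major without single quotes

Corrected query:
SELECT id, name, major FROM students WHERE major = 'Physics'

Result:
id | name  | major  
---+-------+--------
2  | Liam  | Physics
6  | Hank  | Physics
7  | Carol | Physics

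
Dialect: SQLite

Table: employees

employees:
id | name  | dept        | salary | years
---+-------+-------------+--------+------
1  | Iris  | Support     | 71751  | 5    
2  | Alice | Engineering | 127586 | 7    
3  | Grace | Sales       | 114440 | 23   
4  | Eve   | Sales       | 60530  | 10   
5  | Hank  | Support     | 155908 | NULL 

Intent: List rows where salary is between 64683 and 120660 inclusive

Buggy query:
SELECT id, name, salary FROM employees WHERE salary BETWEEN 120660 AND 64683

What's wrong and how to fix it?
Bug: The bounds are reversed; BETWEEN a AND b requires a <= b to match anything

Fix: Swap the bounds so the smaller value comes first

Corrected query:
SELECT id, name, salary FROM employees WHERE salary BETWEEN 64683 AND 120660

Result:
id | name  | salary
---+-------+-------
1  | Iris  | 71751 
3  | Grace | 114440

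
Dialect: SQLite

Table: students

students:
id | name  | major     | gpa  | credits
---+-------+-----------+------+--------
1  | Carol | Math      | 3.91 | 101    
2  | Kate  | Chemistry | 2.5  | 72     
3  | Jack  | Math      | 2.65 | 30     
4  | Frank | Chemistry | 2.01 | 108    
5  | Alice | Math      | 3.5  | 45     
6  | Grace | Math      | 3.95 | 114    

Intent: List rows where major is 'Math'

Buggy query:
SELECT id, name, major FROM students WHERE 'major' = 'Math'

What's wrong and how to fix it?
Bug: Single quotes denote string literals in SQL; the column name is being compared as a constant string

Fix: Reference the column as major without single quotes

Corrected query:
SELECT id, name, major FROM students WHERE major = 'Math'

Result:
id | name  | major
---+-------+------
1  | Carol | Math 
3  | Jack  | Math 
5  | Alice | Math 
6  | Grace | Math 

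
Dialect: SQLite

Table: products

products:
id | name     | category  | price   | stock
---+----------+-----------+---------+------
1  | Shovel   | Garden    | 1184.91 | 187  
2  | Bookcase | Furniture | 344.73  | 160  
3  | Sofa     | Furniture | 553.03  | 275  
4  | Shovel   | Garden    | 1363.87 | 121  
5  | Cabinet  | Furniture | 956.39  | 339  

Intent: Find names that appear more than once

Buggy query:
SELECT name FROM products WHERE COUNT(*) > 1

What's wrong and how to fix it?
Bug: COUNT(*) is an aggregate and cannot be used in WHERE

Fix: Group first, then use HAVING for the count condition

Corrected query:
SELECT name FROM products GROUP BY name HAVING COUNT(*) > 1

Result:
name  
------
Shovel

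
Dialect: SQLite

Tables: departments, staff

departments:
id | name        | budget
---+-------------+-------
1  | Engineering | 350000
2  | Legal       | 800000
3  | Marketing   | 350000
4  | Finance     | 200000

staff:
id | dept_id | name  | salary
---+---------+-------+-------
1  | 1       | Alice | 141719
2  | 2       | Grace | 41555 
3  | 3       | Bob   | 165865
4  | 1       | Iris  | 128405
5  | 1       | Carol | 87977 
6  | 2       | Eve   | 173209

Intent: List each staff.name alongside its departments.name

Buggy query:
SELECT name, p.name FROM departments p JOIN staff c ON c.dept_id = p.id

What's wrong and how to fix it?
Bug: 'name' exists in both joined tables, so the database can't tell which one is meant

Fix: Qualify the column with its table alias (c.name)

Corrected query:
SELECT c.name, p.name FROM departments p JOIN staff c ON c.dept_id = p.id

Result:
name  | name       
------+------------
Alice | Engineering
Grace | Legal      
Bob   | Marketing  
Iris  | Engineering
Carol | Engineering
Eve   | Legal      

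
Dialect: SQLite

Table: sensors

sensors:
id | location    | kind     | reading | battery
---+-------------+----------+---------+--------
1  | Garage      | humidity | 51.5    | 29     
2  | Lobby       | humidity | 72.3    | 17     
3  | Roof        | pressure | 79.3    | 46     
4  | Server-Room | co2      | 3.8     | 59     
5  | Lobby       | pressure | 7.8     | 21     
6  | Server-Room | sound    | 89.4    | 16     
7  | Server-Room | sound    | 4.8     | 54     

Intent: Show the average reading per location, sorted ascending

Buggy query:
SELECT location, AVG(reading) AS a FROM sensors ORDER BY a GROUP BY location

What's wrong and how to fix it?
Bug: ORDER BY appears before GROUP BY; SQL clause order requires GROUP BY first

Fix: Move ORDER BY to the end, after GROUP BY

Corrected query:
SELECT location, AVG(reading) AS a FROM sensors GROUP BY location ORDER BY a

Result:
location    | a        
------------+----------
Server-Room | 32.666667
Lobby       | 40.05    
Garage      | 51.5     
Roof        | 79.3     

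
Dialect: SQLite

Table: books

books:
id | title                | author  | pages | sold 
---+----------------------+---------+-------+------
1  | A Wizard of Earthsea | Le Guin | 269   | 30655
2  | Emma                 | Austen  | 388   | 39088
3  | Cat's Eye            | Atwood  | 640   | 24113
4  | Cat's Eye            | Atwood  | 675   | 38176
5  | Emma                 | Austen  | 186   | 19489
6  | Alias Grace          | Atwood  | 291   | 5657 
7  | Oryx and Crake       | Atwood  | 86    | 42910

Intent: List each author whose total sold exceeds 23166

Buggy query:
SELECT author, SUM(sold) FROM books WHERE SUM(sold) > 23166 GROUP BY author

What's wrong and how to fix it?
Bug: Aggregate functions cannot appear in a WHERE clause

Fix: Use HAVING (which filters groups after aggregation) instead of WHERE

Corrected query:
SELECT author, SUM(sold) FROM books GROUP BY author HAVING SUM(sold) > 23166

Result:
author  | SUM(sold)
--------+----------
Atwood  | 110856   
Austen  | 58577    
Le Guin | 30655    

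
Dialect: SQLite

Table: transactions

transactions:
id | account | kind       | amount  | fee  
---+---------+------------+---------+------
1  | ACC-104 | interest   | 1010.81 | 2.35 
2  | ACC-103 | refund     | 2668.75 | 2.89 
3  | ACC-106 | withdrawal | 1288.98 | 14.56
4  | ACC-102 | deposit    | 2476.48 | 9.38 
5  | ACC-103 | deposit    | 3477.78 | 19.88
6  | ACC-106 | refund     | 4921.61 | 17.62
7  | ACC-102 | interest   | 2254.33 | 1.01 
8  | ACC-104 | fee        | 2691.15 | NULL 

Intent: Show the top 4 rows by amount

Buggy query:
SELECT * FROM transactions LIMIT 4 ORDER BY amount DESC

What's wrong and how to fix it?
Bug: ORDER BY cannot follow LIMIT; LIMIT is the final clause

Fix: Sort with ORDER BY, then apply LIMIT

Corrected query:
SELECT * FROM transactions ORDER BY amount DESC LIMIT 4

Result:
id | account | kind    | amount  | fee  
---+---------+---------+---------+------
6  | ACC-106 | refund  | 4921.61 | 17.62
5  | ACC-103 | deposit | 3477.78 | 19.88
8  | ACC-104 | fee     | 2691.15 | NULL 
2  | ACC-103 | refund  | 2668.75 | 2.89 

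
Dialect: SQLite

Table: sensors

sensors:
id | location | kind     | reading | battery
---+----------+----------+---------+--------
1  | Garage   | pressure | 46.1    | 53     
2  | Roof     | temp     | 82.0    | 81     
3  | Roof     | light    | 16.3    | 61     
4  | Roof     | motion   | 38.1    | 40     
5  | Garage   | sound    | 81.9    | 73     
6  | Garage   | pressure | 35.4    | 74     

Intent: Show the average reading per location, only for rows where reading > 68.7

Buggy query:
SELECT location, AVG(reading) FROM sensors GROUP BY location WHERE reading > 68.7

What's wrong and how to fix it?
Bug: WHERE cannot follow GROUP BY

Fix: Move the WHERE clause before GROUP BY

Corrected query:
SELECT location, AVG(reading) FROM sensors WHERE reading > 68.7 GROUP BY location

Result:
location | AVG(reading)
---------+-------------
Garage   | 81.9        
Roof     | 82          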